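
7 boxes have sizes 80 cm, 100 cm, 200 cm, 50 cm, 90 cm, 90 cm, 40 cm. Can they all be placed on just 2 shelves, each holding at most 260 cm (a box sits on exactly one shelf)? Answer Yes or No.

No

Total = 650 cm; ⌈650/260⌉ = 3.
At least 3 shelves are required, but only 2 are allowed.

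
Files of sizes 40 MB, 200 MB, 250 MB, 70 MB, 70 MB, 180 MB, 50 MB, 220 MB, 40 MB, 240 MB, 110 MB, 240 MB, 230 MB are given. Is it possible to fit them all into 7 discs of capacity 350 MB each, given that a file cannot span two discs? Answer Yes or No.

Yes

A valid assignment using 7 discs:
  disc 1: 250 + 70 = 320
  disc 2: 240 + 110 = 350
  disc 3: 240 + 70 + 40 = 350
  disc 4: 230 + 50 + 40 = 320
  disc 5: 220 = 220
  disc 6: 200 = 200
  disc 7: 180 = 180
Every load is within 350 MB, so 7 discs suffice.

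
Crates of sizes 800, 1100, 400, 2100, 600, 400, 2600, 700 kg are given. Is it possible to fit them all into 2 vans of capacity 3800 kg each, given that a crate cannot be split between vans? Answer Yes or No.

Total = 8700 kg; ⌈8700/3800⌉ = 3.
At least 3 vans are required, but only 2 are allowed.

No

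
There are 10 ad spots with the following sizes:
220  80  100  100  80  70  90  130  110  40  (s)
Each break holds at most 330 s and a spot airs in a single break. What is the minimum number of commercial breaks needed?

4

Total = 220 + 130 + 110 + 100 + 100 + 90 + 80 + 80 + 70 + 40 = 1020 s.
Lower bound: ⌈1020/330⌉ = 4 commercial breaks.
A packing using 4 commercial breaks:
  break 1: 220 + 110 = 330
  break 2: 130 + 100 + 100 = 330
  break 3: 90 + 80 + 80 + 70 = 320
  break 4: 40 = 40
This matches the lower bound, so 4 is optimal.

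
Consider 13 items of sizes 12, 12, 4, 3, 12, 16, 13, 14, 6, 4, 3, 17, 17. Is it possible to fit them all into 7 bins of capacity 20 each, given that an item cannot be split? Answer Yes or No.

Total = 133; ⌈133/20⌉ = 7.
8 items each exceed half the capacity and cannot share a bin, forcing at least 8 bins.
At least 8 bins are required, but only 7 are allowed.

No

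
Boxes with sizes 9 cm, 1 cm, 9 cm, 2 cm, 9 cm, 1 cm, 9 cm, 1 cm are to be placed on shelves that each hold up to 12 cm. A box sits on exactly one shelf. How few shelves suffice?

Total = 9 + 9 + 9 + 9 + 2 + 1 + 1 + 1 = 41 cm.
Lower bound: ⌈41/12⌉ = 4 shelves.
A packing using 4 shelves:
  shelf 1: 9 + 2 + 1 = 12
  shelf 2: 9 + 1 + 1 = 11
  shelf 3: 9 = 9
  shelf 4: 9 = 9
This matches the lower bound, so 4 is optimal.

4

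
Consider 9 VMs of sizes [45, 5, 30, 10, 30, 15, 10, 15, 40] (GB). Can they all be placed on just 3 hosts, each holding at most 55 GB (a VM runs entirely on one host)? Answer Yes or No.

No

Total = 200 GB; ⌈200/55⌉ = 4.
At least 4 hosts are required, but only 3 are allowed.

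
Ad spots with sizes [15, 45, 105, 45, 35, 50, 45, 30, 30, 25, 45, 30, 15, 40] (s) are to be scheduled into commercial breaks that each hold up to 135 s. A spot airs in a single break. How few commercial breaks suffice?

5

Total = 105 + 50 + 45 + 45 + 45 + 45 + 40 + 35 + 30 + 30 + 30 + 25 + 15 + 15 = 555 s.
Lower bound: ⌈555/135⌉ = 5 commercial breaks.
A packing using 5 commercial breaks:
  break 1: 105 + 30 = 135
  break 2: 50 + 45 + 40 = 135
  break 3: 45 + 45 + 45 = 135
  break 4: 35 + 30 + 30 + 25 + 15 = 135
  break 5: 15 = 15
This matches the lower bound, so 5 is optimal.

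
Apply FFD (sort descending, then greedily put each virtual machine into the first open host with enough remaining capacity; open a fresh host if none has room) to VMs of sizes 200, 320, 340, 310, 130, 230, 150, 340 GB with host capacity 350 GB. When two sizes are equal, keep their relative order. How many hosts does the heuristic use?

7

Sorted descending: 340, 340, 320, 310, 230, 200, 150, 130.
  340 → host 1 (new)  [load 340/350]
  340 → host 2 (new)  [load 340/350]
  320 → host 3 (new)  [load 320/350]
  310 → host 4 (new)  [load 310/350]
  230 → host 5 (new)  [load 230/350]
  200 → host 6 (new)  [load 200/350]
  150 → host 6  [load 350/350]
  130 → host 7 (new)  [load 130/350]
7 hosts opened.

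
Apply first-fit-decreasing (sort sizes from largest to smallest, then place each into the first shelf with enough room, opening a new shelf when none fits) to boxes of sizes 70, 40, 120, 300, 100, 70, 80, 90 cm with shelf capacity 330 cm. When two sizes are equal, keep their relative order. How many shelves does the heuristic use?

Sorted descending: 300, 120, 100, 90, 80, 70, 70, 40.
  300 → shelf 1 (new)  [load 300/330]
  120 → shelf 2 (new)  [load 120/330]
  100 → shelf 2  [load 220/330]
  90 → shelf 2  [load 310/330]
  80 → shelf 3 (new)  [load 80/330]
  70 → shelf 3  [load 150/330]
  70 → shelf 3  [load 220/330]
  40 → shelf 3  [load 260/330]
3 shelves opened.

3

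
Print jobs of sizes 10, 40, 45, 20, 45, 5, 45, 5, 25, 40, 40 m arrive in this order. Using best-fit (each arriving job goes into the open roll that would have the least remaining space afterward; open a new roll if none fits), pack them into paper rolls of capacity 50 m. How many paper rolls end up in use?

7

  10 → roll 1 (new)  [load 10/50]
  40 → roll 1  [load 50/50]
  45 → roll 2 (new)  [load 45/50]
  20 → roll 3 (new)  [load 20/50]
  45 → roll 4 (new)  [load 45/50]
  5 → roll 2  [load 50/50]
  45 → roll 5 (new)  [load 45/50]
  5 → roll 4  [load 50/50]
  25 → roll 3  [load 45/50]
  40 → roll 6 (new)  [load 40/50]
  40 → roll 7 (new)  [load 40/50]
7 paper rolls opened.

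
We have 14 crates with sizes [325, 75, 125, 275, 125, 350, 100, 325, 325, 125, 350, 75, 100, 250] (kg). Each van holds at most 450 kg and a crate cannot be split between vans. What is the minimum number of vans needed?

7

Total = 350 + 350 + 325 + 325 + 325 + 275 + 250 + 125 + 125 + 125 + 100 + 100 + 75 + 75 = 2925 kg.
Lower bound: ⌈2925/450⌉ = 7 vans.
A packing using 7 vans:
  van 1: 350 + 100 = 450
  van 2: 350 + 100 = 450
  van 3: 325 + 125 = 450
  van 4: 325 + 125 = 450
  van 5: 325 + 125 = 450
  van 6: 275 + 75 + 75 = 425
  van 7: 250 = 250
This matches the lower bound, so 7 is optimal.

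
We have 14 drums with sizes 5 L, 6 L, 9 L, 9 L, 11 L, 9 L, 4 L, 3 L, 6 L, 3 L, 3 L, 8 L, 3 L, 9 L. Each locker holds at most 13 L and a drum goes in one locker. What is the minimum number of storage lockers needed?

Total = 11 + 9 + 9 + 9 + 9 + 8 + 6 + 6 + 5 + 4 + 3 + 3 + 3 + 3 = 88 L.
Lower bound: ⌈88/13⌉ = 7 storage lockers.
A packing using 8 storage lockers:
  locker 1: 11 = 11
  locker 2: 9 + 4 = 13
  locker 3: 9 + 3 = 12
  locker 4: 9 + 3 = 12
  locker 5: 9 + 3 = 12
  locker 6: 8 + 5 = 13
  locker 7: 6 + 6 = 12
  locker 8: 3 = 3
No arrangement into 7 storage lockers stays within capacity, so 8 is optimal.

8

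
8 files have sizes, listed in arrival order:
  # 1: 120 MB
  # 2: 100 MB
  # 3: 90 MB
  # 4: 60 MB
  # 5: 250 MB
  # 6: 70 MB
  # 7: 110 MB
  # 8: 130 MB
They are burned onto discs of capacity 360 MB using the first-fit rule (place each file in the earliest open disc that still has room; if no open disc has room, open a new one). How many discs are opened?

3

  120 → disc 1 (new)  [load 120/360]
  100 → disc 1  [load 220/360]
  90 → disc 1  [load 310/360]
  60 → disc 2 (new)  [load 60/360]
  250 → disc 2  [load 310/360]
  70 → disc 3 (new)  [load 70/360]
  110 → disc 3  [load 180/360]
  130 → disc 3  [load 310/360]
3 discs opened.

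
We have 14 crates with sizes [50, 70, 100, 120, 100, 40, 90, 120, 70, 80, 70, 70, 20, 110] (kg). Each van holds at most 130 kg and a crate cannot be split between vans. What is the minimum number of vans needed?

Total = 120 + 120 + 110 + 100 + 100 + 90 + 80 + 70 + 70 + 70 + 70 + 50 + 40 + 20 = 1110 kg.
Lower bound: ⌈1110/130⌉ = 9 vans.
Also, 11 crates each exceed 65 kg, and no two of those can share a van, so at least 11 vans are needed.
A packing using 11 vans:
  van 1: 120 = 120
  van 2: 120 = 120
  van 3: 110 + 20 = 130
  van 4: 100 = 100
  van 5: 100 = 100
  van 6: 90 + 40 = 130
  van 7: 80 + 50 = 130
  van 8: 70 = 70
  van 9: 70 = 70
  van 10: 70 = 70
  van 11: 70 = 70
This matches the lower bound, so 11 is optimal.

11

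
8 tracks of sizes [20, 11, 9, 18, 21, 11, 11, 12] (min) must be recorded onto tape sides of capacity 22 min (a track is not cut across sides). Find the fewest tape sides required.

Total = 21 + 20 + 18 + 12 + 11 + 11 + 11 + 9 = 113 min.
Lower bound: ⌈113/22⌉ = 6 tape sides.
A packing using 6 tape sides:
  side 1: 21 = 21
  side 2: 20 = 20
  side 3: 18 = 18
  side 4: 12 + 9 = 21
  side 5: 11 + 11 = 22
  side 6: 11 = 11
This matches the lower bound, so 6 is optimal.

6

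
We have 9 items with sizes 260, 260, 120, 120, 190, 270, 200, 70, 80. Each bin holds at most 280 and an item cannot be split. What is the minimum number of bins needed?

6

Total = 270 + 260 + 260 + 200 + 190 + 120 + 120 + 80 + 70 = 1570.
Lower bound: ⌈1570/280⌉ = 6 bins.
A packing using 6 bins:
  bin 1: 270 = 270
  bin 2: 260 = 260
  bin 3: 260 = 260
  bin 4: 200 + 80 = 280
  bin 5: 190 + 70 = 260
  bin 6: 120 + 120 = 240
This matches the lower bound, so 6 is optimal.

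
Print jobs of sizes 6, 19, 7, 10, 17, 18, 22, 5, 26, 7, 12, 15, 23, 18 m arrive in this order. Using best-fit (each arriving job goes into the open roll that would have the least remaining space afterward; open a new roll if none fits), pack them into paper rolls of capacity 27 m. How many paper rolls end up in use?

  6 → roll 1 (new)  [load 6/27]
  19 → roll 1  [load 25/27]
  7 → roll 2 (new)  [load 7/27]
  10 → roll 2  [load 17/27]
  17 → roll 3 (new)  [load 17/27]
  18 → roll 4 (new)  [load 18/27]
  22 → roll 5 (new)  [load 22/27]
  5 → roll 5  [load 27/27]
  26 → roll 6 (new)  [load 26/27]
  7 → roll 4  [load 25/27]
  12 → roll 7 (new)  [load 12/27]
  15 → roll 7  [load 27/27]
  23 → roll 8 (new)  [load 23/27]
  18 → roll 9 (new)  [load 18/27]
9 paper rolls opened.

9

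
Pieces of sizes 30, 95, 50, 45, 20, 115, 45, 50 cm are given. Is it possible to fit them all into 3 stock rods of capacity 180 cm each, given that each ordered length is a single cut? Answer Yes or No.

Yes

A valid assignment using 3 stock rods:
  stock rod 1: 115 + 50 = 165
  stock rod 2: 95 + 50 + 30 = 175
  stock rod 3: 45 + 45 + 20 = 110
Every load is within 180 cm, so 3 stock rods suffice.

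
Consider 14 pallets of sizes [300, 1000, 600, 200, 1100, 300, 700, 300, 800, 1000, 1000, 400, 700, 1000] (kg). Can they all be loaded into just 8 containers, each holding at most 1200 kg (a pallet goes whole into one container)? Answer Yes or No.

Total = 9400 kg; ⌈9400/1200⌉ = 8.
The bound of 8 does not rule out 8, but exhaustive search shows no assignment into 8 containers of capacity 1200 kg exists — the minimum is 9.

No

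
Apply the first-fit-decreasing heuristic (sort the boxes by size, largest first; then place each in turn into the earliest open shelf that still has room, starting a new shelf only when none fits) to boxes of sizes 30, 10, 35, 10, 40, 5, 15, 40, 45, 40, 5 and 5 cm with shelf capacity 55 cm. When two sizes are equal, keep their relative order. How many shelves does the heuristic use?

Sorted descending: 45, 40, 40, 40, 35, 30, 15, 10, 10, 5, 5, 5.
  45 → shelf 1 (new)  [load 45/55]
  40 → shelf 2 (new)  [load 40/55]
  40 → shelf 3 (new)  [load 40/55]
  40 → shelf 4 (new)  [load 40/55]
  35 → shelf 5 (new)  [load 35/55]
  30 → shelf 6 (new)  [load 30/55]
  15 → shelf 2  [load 55/55]
  10 → shelf 1  [load 55/55]
  10 → shelf 3  [load 50/55]
  5 → shelf 3  [load 55/55]
  5 → shelf 4  [load 45/55]
  5 → shelf 4  [load 50/55]
6 shelves opened.

6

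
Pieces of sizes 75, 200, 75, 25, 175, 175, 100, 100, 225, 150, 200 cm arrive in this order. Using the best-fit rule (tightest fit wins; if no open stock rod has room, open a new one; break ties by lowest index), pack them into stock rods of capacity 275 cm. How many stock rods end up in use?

  75 → stock rod 1 (new)  [load 75/275]
  200 → stock rod 1  [load 275/275]
  75 → stock rod 2 (new)  [load 75/275]
  25 → stock rod 2  [load 100/275]
  175 → stock rod 2  [load 275/275]
  175 → stock rod 3 (new)  [load 175/275]
  100 → stock rod 3  [load 275/275]
  100 → stock rod 4 (new)  [load 100/275]
  225 → stock rod 5 (new)  [load 225/275]
  150 → stock rod 4  [load 250/275]
  200 → stock rod 6 (new)  [load 200/275]
6 stock rods opened.

6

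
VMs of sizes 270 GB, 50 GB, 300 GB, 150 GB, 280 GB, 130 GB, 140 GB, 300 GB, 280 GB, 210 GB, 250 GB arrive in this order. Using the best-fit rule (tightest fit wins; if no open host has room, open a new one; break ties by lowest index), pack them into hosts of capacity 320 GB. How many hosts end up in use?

  270 → host 1 (new)  [load 270/320]
  50 → host 1  [load 320/320]
  300 → host 2 (new)  [load 300/320]
  150 → host 3 (new)  [load 150/320]
  280 → host 4 (new)  [load 280/320]
  130 → host 3  [load 280/320]
  140 → host 5 (new)  [load 140/320]
  300 → host 6 (new)  [load 300/320]
  280 → host 7 (new)  [load 280/320]
  210 → host 8 (new)  [load 210/320]
  250 → host 9 (new)  [load 250/320]
9 hosts opened.

9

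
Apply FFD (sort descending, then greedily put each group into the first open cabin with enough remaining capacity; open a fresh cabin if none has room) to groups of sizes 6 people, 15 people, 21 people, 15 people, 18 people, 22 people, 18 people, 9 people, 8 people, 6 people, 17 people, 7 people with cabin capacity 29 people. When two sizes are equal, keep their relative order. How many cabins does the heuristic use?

7

Sorted descending: 22, 21, 18, 18, 17, 15, 15, 9, 8, 7, 6, 6.
  22 → cabin 1 (new)  [load 22/29]
  21 → cabin 2 (new)  [load 21/29]
  18 → cabin 3 (new)  [load 18/29]
  18 → cabin 4 (new)  [load 18/29]
  17 → cabin 5 (new)  [load 17/29]
  15 → cabin 6 (new)  [load 15/29]
  15 → cabin 7 (new)  [load 15/29]
  9 → cabin 3  [load 27/29]
  8 → cabin 2  [load 29/29]
  7 → cabin 1  [load 29/29]
  6 → cabin 4  [load 24/29]
  6 → cabin 5  [load 23/29]
7 cabins opened.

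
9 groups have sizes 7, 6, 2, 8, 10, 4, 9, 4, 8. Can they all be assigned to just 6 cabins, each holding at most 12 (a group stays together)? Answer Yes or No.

Yes

A valid assignment using 6 cabins:
  cabin 1: 10 + 2 = 12
  cabin 2: 9 = 9
  cabin 3: 8 + 4 = 12
  cabin 4: 8 + 4 = 12
  cabin 5: 7 = 7
  cabin 6: 6 = 6
Every load is within 12, so 6 cabins suffice.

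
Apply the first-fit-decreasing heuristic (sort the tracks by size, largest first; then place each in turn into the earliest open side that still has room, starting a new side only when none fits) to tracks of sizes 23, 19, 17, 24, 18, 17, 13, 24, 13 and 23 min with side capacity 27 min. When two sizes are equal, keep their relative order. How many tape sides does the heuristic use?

9

Sorted descending: 24, 24, 23, 23, 19, 18, 17, 17, 13, 13.
  24 → side 1 (new)  [load 24/27]
  24 → side 2 (new)  [load 24/27]
  23 → side 3 (new)  [load 23/27]
  23 → side 4 (new)  [load 23/27]
  19 → side 5 (new)  [load 19/27]
  18 → side 6 (new)  [load 18/27]
  17 → side 7 (new)  [load 17/27]
  17 → side 8 (new)  [load 17/27]
  13 → side 9 (new)  [load 13/27]
  13 → side 9  [load 26/27]
9 tape sides opened.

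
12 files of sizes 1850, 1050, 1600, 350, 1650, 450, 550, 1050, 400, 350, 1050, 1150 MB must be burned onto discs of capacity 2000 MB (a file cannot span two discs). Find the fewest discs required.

7

Total = 1850 + 1650 + 1600 + 1150 + 1050 + 1050 + 1050 + 550 + 450 + 400 + 350 + 350 = 11500 MB.
Lower bound: ⌈11500/2000⌉ = 6 discs.
Also, 7 files each exceed 1000 MB, and no two of those can share a disc, so at least 7 discs are needed.
A packing using 7 discs:
  disc 1: 1850 = 1850
  disc 2: 1650 + 350 = 2000
  disc 3: 1600 + 400 = 2000
  disc 4: 1150 + 550 = 1700
  disc 5: 1050 + 450 + 350 = 1850
  disc 6: 1050 = 1050
  disc 7: 1050 = 1050
This matches the lower bound, so 7 is optimal.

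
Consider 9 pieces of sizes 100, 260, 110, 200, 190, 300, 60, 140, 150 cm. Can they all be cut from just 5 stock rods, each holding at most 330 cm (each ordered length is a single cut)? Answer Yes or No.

A valid assignment using 5 stock rods:
  stock rod 1: 300 = 300
  stock rod 2: 260 + 60 = 320
  stock rod 3: 200 + 110 = 310
  stock rod 4: 190 + 140 = 330
  stock rod 5: 150 + 100 = 250
Every load is within 330 cm, so 5 stock rods suffice.

Yes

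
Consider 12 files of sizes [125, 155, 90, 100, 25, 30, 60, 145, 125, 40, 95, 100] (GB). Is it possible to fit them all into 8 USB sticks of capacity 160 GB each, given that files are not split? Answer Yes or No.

Yes

A valid assignment using 8 USB sticks:
  USB stick 1: 155 = 155
  USB stick 2: 145 = 145
  USB stick 3: 125 + 30 = 155
  USB stick 4: 125 + 25 = 150
  USB stick 5: 100 + 60 = 160
  USB stick 6: 100 + 40 = 140
  USB stick 7: 95 = 95
  USB stick 8: 90 = 90
Every load is within 160 GB, so 8 USB sticks suffice.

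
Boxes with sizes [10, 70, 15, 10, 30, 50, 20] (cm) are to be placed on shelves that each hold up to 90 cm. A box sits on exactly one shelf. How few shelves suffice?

Total = 70 + 50 + 30 + 20 + 15 + 10 + 10 = 205 cm.
Lower bound: ⌈205/90⌉ = 3 shelves.
A packing using 3 shelves:
  shelf 1: 70 + 20 = 90
  shelf 2: 50 + 30 + 10 = 90
  shelf 3: 15 + 10 = 25
This matches the lower bound, so 3 is optimal.

3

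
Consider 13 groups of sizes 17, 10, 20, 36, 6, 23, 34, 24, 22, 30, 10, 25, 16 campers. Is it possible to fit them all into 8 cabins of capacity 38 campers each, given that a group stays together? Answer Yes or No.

A valid assignment using 8 cabins:
  cabin 1: 36 = 36
  cabin 2: 34 = 34
  cabin 3: 30 + 6 = 36
  cabin 4: 25 + 10 = 35
  cabin 5: 24 + 10 = 34
  cabin 6: 23 = 23
  cabin 7: 22 + 16 = 38
  cabin 8: 20 + 17 = 37
Every load is within 38 campers, so 8 cabins suffice.

Yes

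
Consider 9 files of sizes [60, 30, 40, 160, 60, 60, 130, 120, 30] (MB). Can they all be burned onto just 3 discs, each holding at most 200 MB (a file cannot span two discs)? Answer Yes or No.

No

Total = 690 MB; ⌈690/200⌉ = 4.
At least 4 discs are required, but only 3 are allowed.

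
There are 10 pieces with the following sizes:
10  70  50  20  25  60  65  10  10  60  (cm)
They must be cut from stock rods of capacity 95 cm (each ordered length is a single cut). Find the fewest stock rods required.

5

Total = 70 + 65 + 60 + 60 + 50 + 25 + 20 + 10 + 10 + 10 = 380 cm.
Lower bound: ⌈380/95⌉ = 4 stock rods.
Also, 5 pieces each exceed 95/2 cm, and no two of those can share a stock rod, so at least 5 stock rods are needed.
A packing using 5 stock rods:
  stock rod 1: 70 + 25 = 95
  stock rod 2: 65 + 20 + 10 = 95
  stock rod 3: 60 + 10 + 10 = 80
  stock rod 4: 60 = 60
  stock rod 5: 50 = 50
This matches the lower bound, so 5 is optimal.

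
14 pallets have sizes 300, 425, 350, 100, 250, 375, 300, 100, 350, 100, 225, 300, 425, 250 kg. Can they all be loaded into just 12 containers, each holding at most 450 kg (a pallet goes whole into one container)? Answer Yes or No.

A valid assignment using 11 containers:
  container 1: 425 = 425
  container 2: 425 = 425
  container 3: 375 = 375
  container 4: 350 + 100 = 450
  container 5: 350 + 100 = 450
  container 6: 300 + 100 = 400
  container 7: 300 = 300
  container 8: 300 = 300
  container 9: 250 = 250
  container 10: 250 = 250
  container 11: 225 = 225
That uses only 11 ≤ 12, so 12 containers are enough.

Yes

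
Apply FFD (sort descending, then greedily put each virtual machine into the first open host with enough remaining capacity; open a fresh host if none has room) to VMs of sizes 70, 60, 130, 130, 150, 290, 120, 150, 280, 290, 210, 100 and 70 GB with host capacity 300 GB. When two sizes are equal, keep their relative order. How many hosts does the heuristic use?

Sorted descending: 290, 290, 280, 210, 150, 150, 130, 130, 120, 100, 70, 70, 60.
  290 → host 1 (new)  [load 290/300]
  290 → host 2 (new)  [load 290/300]
  280 → host 3 (new)  [load 280/300]
  210 → host 4 (new)  [load 210/300]
  150 → host 5 (new)  [load 150/300]
  150 → host 5  [load 300/300]
  130 → host 6 (new)  [load 130/300]
  130 → host 6  [load 260/300]
  120 → host 7 (new)  [load 120/300]
  100 → host 7  [load 220/300]
  70 → host 4  [load 280/300]
  70 → host 7  [load 290/300]
  60 → host 8 (new)  [load 60/300]
8 hosts opened.

8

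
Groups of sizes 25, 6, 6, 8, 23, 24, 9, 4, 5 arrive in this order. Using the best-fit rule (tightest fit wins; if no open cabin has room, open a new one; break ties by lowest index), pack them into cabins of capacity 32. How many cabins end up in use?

4

  25 → cabin 1 (new)  [load 25/32]
  6 → cabin 1  [load 31/32]
  6 → cabin 2 (new)  [load 6/32]
  8 → cabin 2  [load 14/32]
  23 → cabin 3 (new)  [load 23/32]
  24 → cabin 4 (new)  [load 24/32]
  9 → cabin 3  [load 32/32]
  4 → cabin 4  [load 28/32]
  5 → cabin 2  [load 19/32]
4 cabins opened.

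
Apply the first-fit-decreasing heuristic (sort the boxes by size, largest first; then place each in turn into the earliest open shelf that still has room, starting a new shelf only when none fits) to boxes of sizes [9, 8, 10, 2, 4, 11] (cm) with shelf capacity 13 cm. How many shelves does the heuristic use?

4

Sorted descending: 11, 10, 9, 8, 4, 2.
  11 → shelf 1 (new)  [load 11/13]
  10 → shelf 2 (new)  [load 10/13]
  9 → shelf 3 (new)  [load 9/13]
  8 → shelf 4 (new)  [load 8/13]
  4 → shelf 3  [load 13/13]
  2 → shelf 1  [load 13/13]
4 shelves opened.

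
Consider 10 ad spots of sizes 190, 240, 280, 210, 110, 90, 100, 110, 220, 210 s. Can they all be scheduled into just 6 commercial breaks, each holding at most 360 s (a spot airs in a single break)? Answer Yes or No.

A valid assignment using 6 commercial breaks:
  break 1: 280 = 280
  break 2: 240 + 110 = 350
  break 3: 220 + 110 = 330
  break 4: 210 + 100 = 310
  break 5: 210 + 90 = 300
  break 6: 190 = 190
Every load is within 360 s, so 6 commercial breaks suffice.

Yes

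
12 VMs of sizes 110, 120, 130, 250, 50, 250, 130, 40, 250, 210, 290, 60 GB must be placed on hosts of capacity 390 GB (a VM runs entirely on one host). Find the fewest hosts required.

5

Total = 290 + 250 + 250 + 250 + 210 + 130 + 130 + 120 + 110 + 60 + 50 + 40 = 1890 GB.
Lower bound: ⌈1890/390⌉ = 5 hosts.
A packing using 5 hosts:
  host 1: 290 + 60 + 40 = 390
  host 2: 250 + 130 = 380
  host 3: 250 + 130 = 380
  host 4: 250 + 120 = 370
  host 5: 210 + 110 + 50 = 370
This matches the lower bound, so 5 is optimal.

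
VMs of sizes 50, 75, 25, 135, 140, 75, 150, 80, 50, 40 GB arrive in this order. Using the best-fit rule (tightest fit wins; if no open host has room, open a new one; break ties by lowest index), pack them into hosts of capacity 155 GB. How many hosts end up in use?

  50 → host 1 (new)  [load 50/155]
  75 → host 1  [load 125/155]
  25 → host 1  [load 150/155]
  135 → host 2 (new)  [load 135/155]
  140 → host 3 (new)  [load 140/155]
  75 → host 4 (new)  [load 75/155]
  150 → host 5 (new)  [load 150/155]
  80 → host 4  [load 155/155]
  50 → host 6 (new)  [load 50/155]
  40 → host 6  [load 90/155]
6 hosts opened.

6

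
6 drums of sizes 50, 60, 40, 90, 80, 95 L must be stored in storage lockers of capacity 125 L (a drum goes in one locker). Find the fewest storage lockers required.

4

Total = 95 + 90 + 80 + 60 + 50 + 40 = 415 L.
Lower bound: ⌈415/125⌉ = 4 storage lockers.
A packing using 4 storage lockers:
  locker 1: 95 = 95
  locker 2: 90 = 90
  locker 3: 80 + 40 = 120
  locker 4: 60 + 50 = 110
This matches the lower bound, so 4 is optimal.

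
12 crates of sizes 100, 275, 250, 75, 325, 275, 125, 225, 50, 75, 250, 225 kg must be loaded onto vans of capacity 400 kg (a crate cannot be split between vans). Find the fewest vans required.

7

Total = 325 + 275 + 275 + 250 + 250 + 225 + 225 + 125 + 100 + 75 + 75 + 50 = 2250 kg.
Lower bound: ⌈2250/400⌉ = 6 vans.
Also, 7 crates each exceed 200 kg, and no two of those can share a van, so at least 7 vans are needed.
A packing using 7 vans:
  van 1: 325 + 75 = 400
  van 2: 275 + 125 = 400
  van 3: 275 + 100 = 375
  van 4: 250 + 75 + 50 = 375
  van 5: 250 = 250
  van 6: 225 = 225
  van 7: 225 = 225
This matches the lower bound, so 7 is optimal.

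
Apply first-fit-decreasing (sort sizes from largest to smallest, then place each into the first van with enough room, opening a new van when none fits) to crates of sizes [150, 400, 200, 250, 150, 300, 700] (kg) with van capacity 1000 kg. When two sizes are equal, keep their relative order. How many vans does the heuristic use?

Sorted descending: 700, 400, 300, 250, 200, 150, 150.
  700 → van 1 (new)  [load 700/1000]
  400 → van 2 (new)  [load 400/1000]
  300 → van 1  [load 1000/1000]
  250 → van 2  [load 650/1000]
  200 → van 2  [load 850/1000]
  150 → van 2  [load 1000/1000]
  150 → van 3 (new)  [load 150/1000]
3 vans opened.

3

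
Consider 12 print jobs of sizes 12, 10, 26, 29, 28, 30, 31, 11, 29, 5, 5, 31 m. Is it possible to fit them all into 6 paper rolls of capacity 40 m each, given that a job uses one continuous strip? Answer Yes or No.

No

Total = 247 m; ⌈247/40⌉ = 7.
At least 7 paper rolls are required, but only 6 are allowed.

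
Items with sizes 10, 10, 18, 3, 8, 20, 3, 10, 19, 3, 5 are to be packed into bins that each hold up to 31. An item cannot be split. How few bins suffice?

Total = 20 + 19 + 18 + 10 + 10 + 10 + 8 + 5 + 3 + 3 + 3 = 109.
Lower bound: ⌈109/31⌉ = 4 bins.
A packing using 4 bins:
  bin 1: 20 + 10 = 30
  bin 2: 19 + 10 = 29
  bin 3: 18 + 10 + 3 = 31
  bin 4: 8 + 5 + 3 + 3 = 19
This matches the lower bound, so 4 is optimal.

4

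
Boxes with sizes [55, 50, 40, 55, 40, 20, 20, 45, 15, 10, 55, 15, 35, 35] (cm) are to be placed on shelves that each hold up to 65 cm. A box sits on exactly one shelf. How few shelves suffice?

Total = 55 + 55 + 55 + 50 + 45 + 40 + 40 + 35 + 35 + 20 + 20 + 15 + 15 + 10 = 490 cm.
Lower bound: ⌈490/65⌉ = 8 shelves.
Also, 9 boxes each exceed 65/2 cm, and no two of those can share a shelf, so at least 9 shelves are needed.
A packing using 9 shelves:
  shelf 1: 55 + 10 = 65
  shelf 2: 55 = 55
  shelf 3: 55 = 55
  shelf 4: 50 + 15 = 65
  shelf 5: 45 + 20 = 65
  shelf 6: 40 + 20 = 60
  shelf 7: 40 + 15 = 55
  shelf 8: 35 = 35
  shelf 9: 35 = 35
This matches the lower bound, so 9 is optimal.

9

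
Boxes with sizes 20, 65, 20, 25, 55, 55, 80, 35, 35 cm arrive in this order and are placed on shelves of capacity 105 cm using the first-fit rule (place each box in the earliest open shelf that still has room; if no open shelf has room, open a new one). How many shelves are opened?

  20 → shelf 1 (new)  [load 20/105]
  65 → shelf 1  [load 85/105]
  20 → shelf 1  [load 105/105]
  25 → shelf 2 (new)  [load 25/105]
  55 → shelf 2  [load 80/105]
  55 → shelf 3 (new)  [load 55/105]
  80 → shelf 4 (new)  [load 80/105]
  35 → shelf 3  [load 90/105]
  35 → shelf 5 (new)  [load 35/105]
5 shelves opened.

5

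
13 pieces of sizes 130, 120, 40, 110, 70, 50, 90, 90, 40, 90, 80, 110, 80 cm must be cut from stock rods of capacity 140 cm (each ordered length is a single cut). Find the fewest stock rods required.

10

Total = 130 + 120 + 110 + 110 + 90 + 90 + 90 + 80 + 80 + 70 + 50 + 40 + 40 = 1100 cm.
Lower bound: ⌈1100/140⌉ = 8 stock rods.
Also, 9 pieces each exceed 70 cm, and no two of those can share a stock rod, so at least 9 stock rods are needed.
A packing using 10 stock rods:
  stock rod 1: 130 = 130
  stock rod 2: 120 = 120
  stock rod 3: 110 = 110
  stock rod 4: 110 = 110
  stock rod 5: 90 + 50 = 140
  stock rod 6: 90 + 40 = 130
  stock rod 7: 90 + 40 = 130
  stock rod 8: 80 = 80
  stock rod 9: 80 = 80
  stock rod 10: 70 = 70
No arrangement into 9 stock rods stays within capacity, so 10 is optimal.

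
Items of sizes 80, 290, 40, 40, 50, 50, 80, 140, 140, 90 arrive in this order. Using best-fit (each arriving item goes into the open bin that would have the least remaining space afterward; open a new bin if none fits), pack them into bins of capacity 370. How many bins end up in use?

3

  80 → bin 1 (new)  [load 80/370]
  290 → bin 1  [load 370/370]
  40 → bin 2 (new)  [load 40/370]
  40 → bin 2  [load 80/370]
  50 → bin 2  [load 130/370]
  50 → bin 2  [load 180/370]
  80 → bin 2  [load 260/370]
  140 → bin 3 (new)  [load 140/370]
  140 → bin 3  [load 280/370]
  90 → bin 3  [load 370/370]
3 bins opened.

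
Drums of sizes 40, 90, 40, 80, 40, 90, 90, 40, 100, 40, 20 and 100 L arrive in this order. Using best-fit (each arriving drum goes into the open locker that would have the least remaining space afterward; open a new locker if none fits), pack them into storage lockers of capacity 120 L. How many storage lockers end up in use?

  40 → locker 1 (new)  [load 40/120]
  90 → locker 2 (new)  [load 90/120]
  40 → locker 1  [load 80/120]
  80 → locker 3 (new)  [load 80/120]
  40 → locker 1  [load 120/120]
  90 → locker 4 (new)  [load 90/120]
  90 → locker 5 (new)  [load 90/120]
  40 → locker 3  [load 120/120]
  100 → locker 6 (new)  [load 100/120]
  40 → locker 7 (new)  [load 40/120]
  20 → locker 6  [load 120/120]
  100 → locker 8 (new)  [load 100/120]
8 storage lockers opened.

8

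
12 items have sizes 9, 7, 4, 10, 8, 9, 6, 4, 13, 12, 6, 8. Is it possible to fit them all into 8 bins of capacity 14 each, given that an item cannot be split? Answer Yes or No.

Yes

A valid assignment using 8 bins:
  bin 1: 13 = 13
  bin 2: 12 = 12
  bin 3: 10 + 4 = 14
  bin 4: 9 + 4 = 13
  bin 5: 9 = 9
  bin 6: 8 + 6 = 14
  bin 7: 8 + 6 = 14
  bin 8: 7 = 7
Every load is within 14, so 8 bins suffice.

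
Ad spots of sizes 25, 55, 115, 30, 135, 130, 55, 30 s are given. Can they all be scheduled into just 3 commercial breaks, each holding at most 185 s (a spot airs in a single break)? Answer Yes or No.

No

Total = 575 s; ⌈575/185⌉ = 4.
At least 4 commercial breaks are required, but only 3 are allowed.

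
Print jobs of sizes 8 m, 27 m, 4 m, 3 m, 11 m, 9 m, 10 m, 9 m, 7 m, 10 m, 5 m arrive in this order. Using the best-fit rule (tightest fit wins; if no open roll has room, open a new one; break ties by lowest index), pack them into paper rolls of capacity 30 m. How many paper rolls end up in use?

4

  8 → roll 1 (new)  [load 8/30]
  27 → roll 2 (new)  [load 27/30]
  4 → roll 1  [load 12/30]
  3 → roll 2  [load 30/30]
  11 → roll 1  [load 23/30]
  9 → roll 3 (new)  [load 9/30]
  10 → roll 3  [load 19/30]
  9 → roll 3  [load 28/30]
  7 → roll 1  [load 30/30]
  10 → roll 4 (new)  [load 10/30]
  5 → roll 4  [load 15/30]
4 paper rolls opened.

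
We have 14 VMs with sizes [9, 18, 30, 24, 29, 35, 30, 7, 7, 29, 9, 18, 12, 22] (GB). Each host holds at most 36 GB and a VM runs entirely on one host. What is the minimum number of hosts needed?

9

Total = 35 + 30 + 30 + 29 + 29 + 24 + 22 + 18 + 18 + 12 + 9 + 9 + 7 + 7 = 279 GB.
Lower bound: ⌈279/36⌉ = 8 hosts.
A packing using 9 hosts:
  host 1: 35 = 35
  host 2: 30 = 30
  host 3: 30 = 30
  host 4: 29 + 7 = 36
  host 5: 29 + 7 = 36
  host 6: 24 + 12 = 36
  host 7: 22 + 9 = 31
  host 8: 18 + 18 = 36
  host 9: 9 = 9
No arrangement into 8 hosts stays within capacity, so 9 is optimal.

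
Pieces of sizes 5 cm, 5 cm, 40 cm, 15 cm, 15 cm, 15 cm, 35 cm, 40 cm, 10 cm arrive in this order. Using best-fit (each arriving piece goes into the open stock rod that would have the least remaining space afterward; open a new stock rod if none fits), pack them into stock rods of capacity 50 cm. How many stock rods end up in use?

4

  5 → stock rod 1 (new)  [load 5/50]
  5 → stock rod 1  [load 10/50]
  40 → stock rod 1  [load 50/50]
  15 → stock rod 2 (new)  [load 15/50]
  15 → stock rod 2  [load 30/50]
  15 → stock rod 2  [load 45/50]
  35 → stock rod 3 (new)  [load 35/50]
  40 → stock rod 4 (new)  [load 40/50]
  10 → stock rod 4  [load 50/50]
4 stock rods opened.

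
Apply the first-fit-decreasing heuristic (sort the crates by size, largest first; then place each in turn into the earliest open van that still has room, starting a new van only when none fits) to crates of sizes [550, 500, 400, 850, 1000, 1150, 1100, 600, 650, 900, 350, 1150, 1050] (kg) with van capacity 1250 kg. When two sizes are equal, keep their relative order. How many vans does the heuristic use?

9

Sorted descending: 1150, 1150, 1100, 1050, 1000, 900, 850, 650, 600, 550, 500, 400, 350.
  1150 → van 1 (new)  [load 1150/1250]
  1150 → van 2 (new)  [load 1150/1250]
  1100 → van 3 (new)  [load 1100/1250]
  1050 → van 4 (new)  [load 1050/1250]
  1000 → van 5 (new)  [load 1000/1250]
  900 → van 6 (new)  [load 900/1250]
  850 → van 7 (new)  [load 850/1250]
  650 → van 8 (new)  [load 650/1250]
  600 → van 8  [load 1250/1250]
  550 → van 9 (new)  [load 550/1250]
  500 → van 9  [load 1050/1250]
  400 → van 7  [load 1250/1250]
  350 → van 6  [load 1250/1250]
9 vans opened.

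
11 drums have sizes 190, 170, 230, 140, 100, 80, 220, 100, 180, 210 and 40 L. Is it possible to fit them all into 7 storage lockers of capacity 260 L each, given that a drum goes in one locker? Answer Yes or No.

Total = 1660 L; ⌈1660/260⌉ = 7.
The bound of 7 does not rule out 7, but exhaustive search shows no assignment into 7 storage lockers of capacity 260 L exists — the minimum is 8.

No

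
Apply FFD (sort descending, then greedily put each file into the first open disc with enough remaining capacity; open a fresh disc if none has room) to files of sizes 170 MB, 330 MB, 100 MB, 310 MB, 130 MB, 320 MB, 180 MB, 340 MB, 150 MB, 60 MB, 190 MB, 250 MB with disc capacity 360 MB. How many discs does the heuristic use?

8

Sorted descending: 340, 330, 320, 310, 250, 190, 180, 170, 150, 130, 100, 60.
  340 → disc 1 (new)  [load 340/360]
  330 → disc 2 (new)  [load 330/360]
  320 → disc 3 (new)  [load 320/360]
  310 → disc 4 (new)  [load 310/360]
  250 → disc 5 (new)  [load 250/360]
  190 → disc 6 (new)  [load 190/360]
  180 → disc 7 (new)  [load 180/360]
  170 → disc 6  [load 360/360]
  150 → disc 7  [load 330/360]
  130 → disc 8 (new)  [load 130/360]
  100 → disc 5  [load 350/360]
  60 → disc 8  [load 190/360]
8 discs opened.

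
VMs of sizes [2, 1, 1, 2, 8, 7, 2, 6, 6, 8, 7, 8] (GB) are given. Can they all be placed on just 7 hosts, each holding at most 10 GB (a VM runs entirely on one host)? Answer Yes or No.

A valid assignment using 7 hosts:
  host 1: 8 + 2 = 10
  host 2: 8 + 2 = 10
  host 3: 8 + 2 = 10
  host 4: 7 + 1 + 1 = 9
  host 5: 7 = 7
  host 6: 6 = 6
  host 7: 6 = 6
Every load is within 10 GB, so 7 hosts suffice.

Yes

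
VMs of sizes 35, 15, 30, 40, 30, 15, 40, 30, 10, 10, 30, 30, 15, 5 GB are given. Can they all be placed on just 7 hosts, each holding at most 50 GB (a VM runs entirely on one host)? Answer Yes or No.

No

Total = 335 GB; ⌈335/50⌉ = 7.
8 VMs each exceed half the capacity and cannot share a host, forcing at least 8 hosts.
At least 8 hosts are required, but only 7 are allowed.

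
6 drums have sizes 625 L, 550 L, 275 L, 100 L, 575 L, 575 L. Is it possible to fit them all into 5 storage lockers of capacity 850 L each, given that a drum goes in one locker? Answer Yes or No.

A valid assignment using 4 storage lockers:
  locker 1: 625 + 100 = 725
  locker 2: 575 + 275 = 850
  locker 3: 575 = 575
  locker 4: 550 = 550
That uses only 4 ≤ 5, so 5 storage lockers are enough.

Yes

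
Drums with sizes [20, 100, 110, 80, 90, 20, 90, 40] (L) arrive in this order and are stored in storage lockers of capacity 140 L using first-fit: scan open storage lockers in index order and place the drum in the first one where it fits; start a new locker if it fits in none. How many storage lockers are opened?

  20 → locker 1 (new)  [load 20/140]
  100 → locker 1  [load 120/140]
  110 → locker 2 (new)  [load 110/140]
  80 → locker 3 (new)  [load 80/140]
  90 → locker 4 (new)  [load 90/140]
  20 → locker 1  [load 140/140]
  90 → locker 5 (new)  [load 90/140]
  40 → locker 3  [load 120/140]
5 storage lockers opened.

5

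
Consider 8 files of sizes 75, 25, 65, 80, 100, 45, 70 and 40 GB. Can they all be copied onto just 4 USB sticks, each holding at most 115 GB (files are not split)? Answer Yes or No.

Total = 500 GB; ⌈500/115⌉ = 5.
At least 5 USB sticks are required, but only 4 are allowed.

No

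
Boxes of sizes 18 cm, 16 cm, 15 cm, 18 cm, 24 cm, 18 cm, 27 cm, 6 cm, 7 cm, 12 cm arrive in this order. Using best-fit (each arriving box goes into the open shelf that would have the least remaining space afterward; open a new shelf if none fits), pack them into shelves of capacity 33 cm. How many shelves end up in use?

  18 → shelf 1 (new)  [load 18/33]
  16 → shelf 2 (new)  [load 16/33]
  15 → shelf 1  [load 33/33]
  18 → shelf 3 (new)  [load 18/33]
  24 → shelf 4 (new)  [load 24/33]
  18 → shelf 5 (new)  [load 18/33]
  27 → shelf 6 (new)  [load 27/33]
  6 → shelf 6  [load 33/33]
  7 → shelf 4  [load 31/33]
  12 → shelf 3  [load 30/33]
6 shelves opened.

6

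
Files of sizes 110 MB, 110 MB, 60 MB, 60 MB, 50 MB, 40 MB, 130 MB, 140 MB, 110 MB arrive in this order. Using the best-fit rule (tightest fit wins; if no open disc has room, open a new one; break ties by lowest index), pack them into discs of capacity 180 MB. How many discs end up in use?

  110 → disc 1 (new)  [load 110/180]
  110 → disc 2 (new)  [load 110/180]
  60 → disc 1  [load 170/180]
  60 → disc 2  [load 170/180]
  50 → disc 3 (new)  [load 50/180]
  40 → disc 3  [load 90/180]
  130 → disc 4 (new)  [load 130/180]
  140 → disc 5 (new)  [load 140/180]
  110 → disc 6 (new)  [load 110/180]
6 discs opened.

6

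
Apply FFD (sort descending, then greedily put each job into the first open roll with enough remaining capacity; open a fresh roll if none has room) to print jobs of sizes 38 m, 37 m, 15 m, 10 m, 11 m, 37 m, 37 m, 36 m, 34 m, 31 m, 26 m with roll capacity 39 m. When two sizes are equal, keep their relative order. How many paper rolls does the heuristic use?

9

Sorted descending: 38, 37, 37, 37, 36, 34, 31, 26, 15, 11, 10.
  38 → roll 1 (new)  [load 38/39]
  37 → roll 2 (new)  [load 37/39]
  37 → roll 3 (new)  [load 37/39]
  37 → roll 4 (new)  [load 37/39]
  36 → roll 5 (new)  [load 36/39]
  34 → roll 6 (new)  [load 34/39]
  31 → roll 7 (new)  [load 31/39]
  26 → roll 8 (new)  [load 26/39]
  15 → roll 9 (new)  [load 15/39]
  11 → roll 8  [load 37/39]
  10 → roll 9  [load 25/39]
9 paper rolls opened.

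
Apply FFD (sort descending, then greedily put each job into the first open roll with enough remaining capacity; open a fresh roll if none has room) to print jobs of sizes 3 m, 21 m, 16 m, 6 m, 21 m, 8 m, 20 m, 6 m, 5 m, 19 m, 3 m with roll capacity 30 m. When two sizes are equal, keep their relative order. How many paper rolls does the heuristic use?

Sorted descending: 21, 21, 20, 19, 16, 8, 6, 6, 5, 3, 3.
  21 → roll 1 (new)  [load 21/30]
  21 → roll 2 (new)  [load 21/30]
  20 → roll 3 (new)  [load 20/30]
  19 → roll 4 (new)  [load 19/30]
  16 → roll 5 (new)  [load 16/30]
  8 → roll 1  [load 29/30]
  6 → roll 2  [load 27/30]
  6 → roll 3  [load 26/30]
  5 → roll 4  [load 24/30]
  3 → roll 2  [load 30/30]
  3 → roll 3  [load 29/30]
5 paper rolls opened.

5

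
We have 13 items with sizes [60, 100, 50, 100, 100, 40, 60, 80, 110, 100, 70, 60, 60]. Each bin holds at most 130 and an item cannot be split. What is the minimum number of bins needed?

9

Total = 110 + 100 + 100 + 100 + 100 + 80 + 70 + 60 + 60 + 60 + 60 + 50 + 40 = 990.
Lower bound: ⌈990/130⌉ = 8 bins.
A packing using 9 bins:
  bin 1: 110 = 110
  bin 2: 100 = 100
  bin 3: 100 = 100
  bin 4: 100 = 100
  bin 5: 100 = 100
  bin 6: 80 + 50 = 130
  bin 7: 70 + 60 = 130
  bin 8: 60 + 60 = 120
  bin 9: 60 + 40 = 100
No arrangement into 8 bins stays within capacity, so 9 is optimal.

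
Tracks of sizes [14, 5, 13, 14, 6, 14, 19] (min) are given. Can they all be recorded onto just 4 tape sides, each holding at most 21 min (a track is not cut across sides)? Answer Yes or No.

No

Total = 85 min; ⌈85/21⌉ = 5.
At least 5 tape sides are required, but only 4 are allowed.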